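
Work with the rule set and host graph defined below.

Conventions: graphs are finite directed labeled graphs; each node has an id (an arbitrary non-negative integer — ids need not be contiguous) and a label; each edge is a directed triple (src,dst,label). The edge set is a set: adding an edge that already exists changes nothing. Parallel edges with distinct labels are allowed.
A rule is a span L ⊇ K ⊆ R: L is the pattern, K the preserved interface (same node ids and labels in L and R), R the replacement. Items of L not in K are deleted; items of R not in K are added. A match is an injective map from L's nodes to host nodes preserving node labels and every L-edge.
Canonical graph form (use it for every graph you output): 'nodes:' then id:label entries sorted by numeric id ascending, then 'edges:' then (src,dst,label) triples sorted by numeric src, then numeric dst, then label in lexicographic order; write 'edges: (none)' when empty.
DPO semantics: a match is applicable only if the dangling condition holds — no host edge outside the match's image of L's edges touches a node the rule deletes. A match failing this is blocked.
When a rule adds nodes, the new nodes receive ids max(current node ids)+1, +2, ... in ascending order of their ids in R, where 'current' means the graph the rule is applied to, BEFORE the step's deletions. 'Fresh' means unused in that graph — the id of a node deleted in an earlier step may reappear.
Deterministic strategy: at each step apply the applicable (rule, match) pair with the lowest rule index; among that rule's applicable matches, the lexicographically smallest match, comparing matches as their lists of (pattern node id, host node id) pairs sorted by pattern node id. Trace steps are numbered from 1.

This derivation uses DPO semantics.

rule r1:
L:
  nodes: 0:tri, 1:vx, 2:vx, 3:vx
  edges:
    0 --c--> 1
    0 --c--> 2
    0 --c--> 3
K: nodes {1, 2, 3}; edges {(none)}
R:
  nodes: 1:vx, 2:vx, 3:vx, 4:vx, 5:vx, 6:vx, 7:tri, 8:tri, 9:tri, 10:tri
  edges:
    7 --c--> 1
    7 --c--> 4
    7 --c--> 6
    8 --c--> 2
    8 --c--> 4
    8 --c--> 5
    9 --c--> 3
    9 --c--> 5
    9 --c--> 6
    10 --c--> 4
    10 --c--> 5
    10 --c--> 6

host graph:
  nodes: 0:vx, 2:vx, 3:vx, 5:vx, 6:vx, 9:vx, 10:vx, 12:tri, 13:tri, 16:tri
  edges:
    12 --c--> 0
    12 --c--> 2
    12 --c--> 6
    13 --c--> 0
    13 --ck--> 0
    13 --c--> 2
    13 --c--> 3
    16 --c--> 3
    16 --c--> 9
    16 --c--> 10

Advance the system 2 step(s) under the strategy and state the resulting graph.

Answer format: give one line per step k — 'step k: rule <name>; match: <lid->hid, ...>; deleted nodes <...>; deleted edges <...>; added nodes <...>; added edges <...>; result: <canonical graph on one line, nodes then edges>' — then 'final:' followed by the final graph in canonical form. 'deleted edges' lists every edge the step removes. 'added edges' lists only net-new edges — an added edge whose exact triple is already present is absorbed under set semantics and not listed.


step 1: rule r1; match: 0->12, 1->0, 2->2, 3->6; deleted nodes 12; deleted edges (12,0,c); (12,2,c); (12,6,c); added nodes 17, 18, 19, 20, 21, 22, 23; added edges (20,0,c); (20,17,c); (20,19,c); (21,2,c); (21,17,c); (21,18,c); (22,6,c); (22,18,c); (22,19,c); (23,17,c); (23,18,c); (23,19,c); result: nodes: 0:vx, 2:vx, 3:vx, 5:vx, 6:vx, 9:vx, 10:vx, 13:tri, 16:tri, 17:vx, 18:vx, 19:vx, 20:tri, 21:tri, 22:tri, 23:tri edges: (13,0,c); (13,0,ck); (13,2,c); (13,3,c); (16,3,c); (16,9,c); (16,10,c); (20,0,c); (20,17,c); (20,19,c); (21,2,c); (21,17,c); (21,18,c); (22,6,c); (22,18,c); (22,19,c); (23,17,c); (23,18,c); (23,19,c)
step 2: rule r1; match: 0->16, 1->3, 2->9, 3->10; deleted nodes 16; deleted edges (16,3,c); (16,9,c); (16,10,c); added nodes 24, 25, 26, 27, 28, 29, 30; added edges (27,3,c); (27,24,c); (27,26,c); (28,9,c); (28,24,c); (28,25,c); (29,10,c); (29,25,c); (29,26,c); (30,24,c); (30,25,c); (30,26,c); result: nodes: 0:vx, 2:vx, 3:vx, 5:vx, 6:vx, 9:vx, 10:vx, 13:tri, 17:vx, 18:vx, 19:vx, 20:tri, 21:tri, 22:tri, 23:tri, 24:vx, 25:vx, 26:vx, 27:tri, 28:tri, 29:tri, 30:tri edges: (13,0,c); (13,0,ck); (13,2,c); (13,3,c); (20,0,c); (20,17,c); (20,19,c); (21,2,c); (21,17,c); (21,18,c); (22,6,c); (22,18,c); (22,19,c); (23,17,c); (23,18,c); (23,19,c); (27,3,c); (27,24,c); (27,26,c); (28,9,c); (28,24,c); (28,25,c); (29,10,c); (29,25,c); (29,26,c); (30,24,c); (30,25,c); (30,26,c)
final:
nodes: 0:vx, 2:vx, 3:vx, 5:vx, 6:vx, 9:vx, 10:vx, 13:tri, 17:vx, 18:vx, 19:vx, 20:tri, 21:tri, 22:tri, 23:tri, 24:vx, 25:vx, 26:vx, 27:tri, 28:tri, 29:tri, 30:tri
edges: (13,0,c); (13,0,ck); (13,2,c); (13,3,c); (20,0,c); (20,17,c); (20,19,c); (21,2,c); (21,17,c); (21,18,c); (22,6,c); (22,18,c); (22,19,c); (23,17,c); (23,18,c); (23,19,c); (27,3,c); (27,24,c); (27,26,c); (28,9,c); (28,24,c); (28,25,c); (29,10,c); (29,25,c); (29,26,c); (30,24,c); (30,25,c); (30,26,c)


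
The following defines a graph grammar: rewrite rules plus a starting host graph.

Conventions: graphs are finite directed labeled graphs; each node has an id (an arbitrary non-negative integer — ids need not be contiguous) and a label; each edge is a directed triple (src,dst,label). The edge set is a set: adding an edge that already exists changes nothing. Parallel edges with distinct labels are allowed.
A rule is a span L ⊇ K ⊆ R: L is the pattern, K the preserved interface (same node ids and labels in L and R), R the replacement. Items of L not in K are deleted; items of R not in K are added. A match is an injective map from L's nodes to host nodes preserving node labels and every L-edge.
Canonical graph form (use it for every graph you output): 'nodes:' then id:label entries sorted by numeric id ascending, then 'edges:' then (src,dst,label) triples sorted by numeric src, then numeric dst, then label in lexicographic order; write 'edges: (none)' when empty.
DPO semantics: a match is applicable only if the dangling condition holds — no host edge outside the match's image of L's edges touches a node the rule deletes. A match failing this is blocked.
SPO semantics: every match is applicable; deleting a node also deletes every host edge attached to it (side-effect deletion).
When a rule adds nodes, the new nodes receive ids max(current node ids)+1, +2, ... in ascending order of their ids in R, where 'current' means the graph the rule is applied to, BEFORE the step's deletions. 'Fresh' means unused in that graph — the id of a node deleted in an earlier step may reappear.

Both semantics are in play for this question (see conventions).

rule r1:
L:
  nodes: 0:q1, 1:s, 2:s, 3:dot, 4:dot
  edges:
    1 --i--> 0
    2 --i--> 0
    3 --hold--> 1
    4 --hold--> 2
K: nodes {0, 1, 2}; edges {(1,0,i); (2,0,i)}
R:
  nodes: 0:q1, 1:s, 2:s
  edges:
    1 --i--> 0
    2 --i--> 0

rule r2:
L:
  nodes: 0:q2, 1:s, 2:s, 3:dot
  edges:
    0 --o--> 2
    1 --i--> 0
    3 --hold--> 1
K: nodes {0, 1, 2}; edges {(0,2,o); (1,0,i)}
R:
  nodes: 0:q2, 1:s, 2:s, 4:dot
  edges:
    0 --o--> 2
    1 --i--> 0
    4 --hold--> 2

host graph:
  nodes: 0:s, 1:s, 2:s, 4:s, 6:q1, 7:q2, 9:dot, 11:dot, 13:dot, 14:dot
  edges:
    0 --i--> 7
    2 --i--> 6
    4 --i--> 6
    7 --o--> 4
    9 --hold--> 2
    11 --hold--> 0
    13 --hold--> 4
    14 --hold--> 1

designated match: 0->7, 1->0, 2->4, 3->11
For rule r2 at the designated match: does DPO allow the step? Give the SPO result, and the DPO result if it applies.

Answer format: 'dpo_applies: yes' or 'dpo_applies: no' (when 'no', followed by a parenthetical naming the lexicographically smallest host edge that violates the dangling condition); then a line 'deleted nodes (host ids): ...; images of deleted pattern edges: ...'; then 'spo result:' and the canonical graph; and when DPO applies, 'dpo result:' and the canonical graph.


dpo_applies: yes
deleted nodes (host ids): 11; images of deleted pattern edges: (11,0,hold)
spo result:
nodes: 0:s, 1:s, 2:s, 4:s, 6:q1, 7:q2, 9:dot, 13:dot, 14:dot, 15:dot
edges: (0,7,i); (2,6,i); (4,6,i); (7,4,o); (9,2,hold); (13,4,hold); (14,1,hold); (15,4,hold)
dpo result:
nodes: 0:s, 1:s, 2:s, 4:s, 6:q1, 7:q2, 9:dot, 13:dot, 14:dot, 15:dot
edges: (0,7,i); (2,6,i); (4,6,i); (7,4,o); (9,2,hold); (13,4,hold); (14,1,hold); (15,4,hold)


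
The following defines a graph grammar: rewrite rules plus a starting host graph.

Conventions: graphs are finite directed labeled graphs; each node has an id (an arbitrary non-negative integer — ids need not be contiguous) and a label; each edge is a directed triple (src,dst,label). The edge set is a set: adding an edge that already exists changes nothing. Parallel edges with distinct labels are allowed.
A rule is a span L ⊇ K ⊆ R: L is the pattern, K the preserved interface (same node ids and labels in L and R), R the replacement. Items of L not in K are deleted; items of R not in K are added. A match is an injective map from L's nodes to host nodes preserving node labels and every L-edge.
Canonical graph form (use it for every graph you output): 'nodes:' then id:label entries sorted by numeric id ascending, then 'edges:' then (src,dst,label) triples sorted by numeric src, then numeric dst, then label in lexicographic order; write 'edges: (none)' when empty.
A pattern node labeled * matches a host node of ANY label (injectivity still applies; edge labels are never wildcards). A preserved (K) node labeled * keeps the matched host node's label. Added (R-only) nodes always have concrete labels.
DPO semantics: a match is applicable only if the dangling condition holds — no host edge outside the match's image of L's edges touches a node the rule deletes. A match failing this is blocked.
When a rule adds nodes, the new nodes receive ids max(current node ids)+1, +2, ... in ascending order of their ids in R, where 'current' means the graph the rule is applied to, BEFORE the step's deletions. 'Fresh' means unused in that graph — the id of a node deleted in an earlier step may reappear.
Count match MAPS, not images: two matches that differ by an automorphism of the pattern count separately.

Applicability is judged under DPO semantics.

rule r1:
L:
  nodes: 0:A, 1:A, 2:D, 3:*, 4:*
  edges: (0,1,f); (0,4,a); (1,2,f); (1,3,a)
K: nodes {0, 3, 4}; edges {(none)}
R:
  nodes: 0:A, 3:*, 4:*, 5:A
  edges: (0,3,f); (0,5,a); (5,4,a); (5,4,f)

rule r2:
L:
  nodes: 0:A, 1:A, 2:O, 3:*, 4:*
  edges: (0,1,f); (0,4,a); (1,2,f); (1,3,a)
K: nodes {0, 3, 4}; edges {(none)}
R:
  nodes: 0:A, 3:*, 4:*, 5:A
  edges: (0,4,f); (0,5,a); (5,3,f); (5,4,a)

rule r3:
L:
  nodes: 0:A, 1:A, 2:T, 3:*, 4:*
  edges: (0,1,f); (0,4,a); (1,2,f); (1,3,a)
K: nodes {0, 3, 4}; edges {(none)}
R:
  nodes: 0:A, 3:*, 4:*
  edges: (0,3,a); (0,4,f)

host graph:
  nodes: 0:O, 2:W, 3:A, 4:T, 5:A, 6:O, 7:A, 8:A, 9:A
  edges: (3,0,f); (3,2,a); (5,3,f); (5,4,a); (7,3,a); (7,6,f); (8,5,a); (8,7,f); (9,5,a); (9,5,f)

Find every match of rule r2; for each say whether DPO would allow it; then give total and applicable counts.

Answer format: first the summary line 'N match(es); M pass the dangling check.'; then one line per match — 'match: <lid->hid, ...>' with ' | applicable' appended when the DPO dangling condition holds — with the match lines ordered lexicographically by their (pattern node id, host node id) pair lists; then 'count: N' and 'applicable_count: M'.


2 match(es); 1 pass the dangling check.
match: 0->5, 1->3, 2->0, 3->2, 4->4
match: 0->8, 1->7, 2->6, 3->3, 4->5 | applicable
count: 2
applicable_count: 1


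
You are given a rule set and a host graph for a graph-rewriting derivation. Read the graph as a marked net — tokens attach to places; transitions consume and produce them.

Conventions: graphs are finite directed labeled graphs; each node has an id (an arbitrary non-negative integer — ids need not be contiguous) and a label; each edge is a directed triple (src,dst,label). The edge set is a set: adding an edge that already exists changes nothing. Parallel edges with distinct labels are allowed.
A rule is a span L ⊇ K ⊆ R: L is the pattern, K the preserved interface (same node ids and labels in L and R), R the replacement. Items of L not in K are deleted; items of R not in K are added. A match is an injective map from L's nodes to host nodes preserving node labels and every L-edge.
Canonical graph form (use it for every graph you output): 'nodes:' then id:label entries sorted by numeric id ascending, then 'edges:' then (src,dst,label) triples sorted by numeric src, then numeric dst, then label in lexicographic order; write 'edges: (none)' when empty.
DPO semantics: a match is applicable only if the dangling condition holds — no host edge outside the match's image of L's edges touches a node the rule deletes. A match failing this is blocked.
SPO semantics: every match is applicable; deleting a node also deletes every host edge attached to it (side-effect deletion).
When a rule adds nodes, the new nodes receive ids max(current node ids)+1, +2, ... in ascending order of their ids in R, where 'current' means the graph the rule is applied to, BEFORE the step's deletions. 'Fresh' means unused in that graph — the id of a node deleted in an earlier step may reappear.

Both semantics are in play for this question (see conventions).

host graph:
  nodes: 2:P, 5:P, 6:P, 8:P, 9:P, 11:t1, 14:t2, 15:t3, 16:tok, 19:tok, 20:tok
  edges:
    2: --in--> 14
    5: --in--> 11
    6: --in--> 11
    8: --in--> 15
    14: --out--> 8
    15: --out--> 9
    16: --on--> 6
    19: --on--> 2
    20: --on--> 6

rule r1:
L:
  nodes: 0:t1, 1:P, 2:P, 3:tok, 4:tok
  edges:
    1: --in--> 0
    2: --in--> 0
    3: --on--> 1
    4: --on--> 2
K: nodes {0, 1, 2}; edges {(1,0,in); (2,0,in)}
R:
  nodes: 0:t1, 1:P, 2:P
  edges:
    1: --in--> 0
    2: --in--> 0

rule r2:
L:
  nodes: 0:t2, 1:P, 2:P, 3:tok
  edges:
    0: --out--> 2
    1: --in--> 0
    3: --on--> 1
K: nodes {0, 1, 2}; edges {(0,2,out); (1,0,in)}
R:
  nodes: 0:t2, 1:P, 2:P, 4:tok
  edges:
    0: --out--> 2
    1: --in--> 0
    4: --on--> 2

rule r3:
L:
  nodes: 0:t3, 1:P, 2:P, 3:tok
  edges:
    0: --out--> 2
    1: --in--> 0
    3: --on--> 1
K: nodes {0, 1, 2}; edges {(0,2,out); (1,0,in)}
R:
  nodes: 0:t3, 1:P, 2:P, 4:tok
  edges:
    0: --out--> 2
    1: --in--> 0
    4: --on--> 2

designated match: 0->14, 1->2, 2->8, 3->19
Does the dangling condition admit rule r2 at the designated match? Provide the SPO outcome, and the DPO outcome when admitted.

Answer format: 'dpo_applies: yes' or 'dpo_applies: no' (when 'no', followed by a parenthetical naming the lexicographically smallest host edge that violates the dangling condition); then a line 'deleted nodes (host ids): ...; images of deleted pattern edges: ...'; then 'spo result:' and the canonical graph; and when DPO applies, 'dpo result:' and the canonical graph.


dpo_applies: yes
deleted nodes (host ids): 19; images of deleted pattern edges: (19,2,on)
spo result:
nodes: 2:P, 5:P, 6:P, 8:P, 9:P, 11:t1, 14:t2, 15:t3, 16:tok, 20:tok, 21:tok
edges: (2,14,in); (5,11,in); (6,11,in); (8,15,in); (14,8,out); (15,9,out); (16,6,on); (20,6,on); (21,8,on)
dpo result:
nodes: 2:P, 5:P, 6:P, 8:P, 9:P, 11:t1, 14:t2, 15:t3, 16:tok, 20:tok, 21:tok
edges: (2,14,in); (5,11,in); (6,11,in); (8,15,in); (14,8,out); (15,9,out); (16,6,on); (20,6,on); (21,8,on)


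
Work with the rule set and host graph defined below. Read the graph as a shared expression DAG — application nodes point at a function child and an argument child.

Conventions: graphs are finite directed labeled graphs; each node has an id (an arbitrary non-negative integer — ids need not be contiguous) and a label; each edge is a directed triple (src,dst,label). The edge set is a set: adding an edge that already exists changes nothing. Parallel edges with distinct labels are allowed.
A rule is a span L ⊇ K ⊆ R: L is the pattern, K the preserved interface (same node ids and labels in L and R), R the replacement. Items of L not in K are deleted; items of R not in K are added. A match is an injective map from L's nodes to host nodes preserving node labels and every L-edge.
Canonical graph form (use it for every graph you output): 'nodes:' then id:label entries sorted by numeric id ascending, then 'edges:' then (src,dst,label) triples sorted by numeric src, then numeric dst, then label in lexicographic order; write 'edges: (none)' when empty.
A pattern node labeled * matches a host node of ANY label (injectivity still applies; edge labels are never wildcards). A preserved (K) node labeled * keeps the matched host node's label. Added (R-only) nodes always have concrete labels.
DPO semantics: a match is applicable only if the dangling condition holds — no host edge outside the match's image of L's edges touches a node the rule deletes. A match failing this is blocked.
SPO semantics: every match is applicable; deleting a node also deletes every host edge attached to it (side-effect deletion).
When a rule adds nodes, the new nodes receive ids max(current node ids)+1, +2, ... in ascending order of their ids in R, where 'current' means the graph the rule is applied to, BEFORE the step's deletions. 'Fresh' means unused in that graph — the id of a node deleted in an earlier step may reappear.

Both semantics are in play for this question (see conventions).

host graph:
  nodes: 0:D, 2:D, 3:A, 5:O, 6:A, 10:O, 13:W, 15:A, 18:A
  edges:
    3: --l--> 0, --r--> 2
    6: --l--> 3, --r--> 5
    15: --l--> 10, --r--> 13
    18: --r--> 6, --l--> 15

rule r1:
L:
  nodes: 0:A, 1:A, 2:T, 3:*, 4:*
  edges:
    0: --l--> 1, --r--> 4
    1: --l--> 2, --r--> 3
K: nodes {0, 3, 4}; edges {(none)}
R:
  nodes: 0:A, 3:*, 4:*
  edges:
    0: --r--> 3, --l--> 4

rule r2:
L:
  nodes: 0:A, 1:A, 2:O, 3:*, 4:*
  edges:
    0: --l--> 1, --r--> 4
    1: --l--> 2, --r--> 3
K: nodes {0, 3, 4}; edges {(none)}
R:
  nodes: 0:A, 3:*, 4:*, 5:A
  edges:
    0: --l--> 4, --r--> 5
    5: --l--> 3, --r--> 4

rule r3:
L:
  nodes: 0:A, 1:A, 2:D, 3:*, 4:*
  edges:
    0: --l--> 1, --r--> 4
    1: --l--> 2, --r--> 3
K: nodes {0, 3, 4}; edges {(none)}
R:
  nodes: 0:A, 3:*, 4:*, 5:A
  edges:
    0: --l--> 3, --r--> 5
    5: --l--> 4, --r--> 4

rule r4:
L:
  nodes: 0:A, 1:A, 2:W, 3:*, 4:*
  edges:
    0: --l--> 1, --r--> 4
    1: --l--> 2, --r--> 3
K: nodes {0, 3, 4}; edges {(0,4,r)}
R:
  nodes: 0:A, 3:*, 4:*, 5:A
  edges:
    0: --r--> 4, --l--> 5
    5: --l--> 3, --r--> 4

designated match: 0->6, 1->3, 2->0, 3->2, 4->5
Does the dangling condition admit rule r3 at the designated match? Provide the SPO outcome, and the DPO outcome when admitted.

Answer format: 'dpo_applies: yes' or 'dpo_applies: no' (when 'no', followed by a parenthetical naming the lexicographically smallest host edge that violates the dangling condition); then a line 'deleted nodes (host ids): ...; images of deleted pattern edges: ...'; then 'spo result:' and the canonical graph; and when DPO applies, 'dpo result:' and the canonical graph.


dpo_applies: yes
deleted nodes (host ids): 0, 3; images of deleted pattern edges: (3,0,l); (3,2,r); (6,3,l); (6,5,r)
spo result:
nodes: 2:D, 5:O, 6:A, 10:O, 13:W, 15:A, 18:A, 19:A
edges: (6,2,l); (6,19,r); (15,10,l); (15,13,r); (18,6,r); (18,15,l); (19,5,l); (19,5,r)
dpo result:
nodes: 2:D, 5:O, 6:A, 10:O, 13:W, 15:A, 18:A, 19:A
edges: (6,2,l); (6,19,r); (15,10,l); (15,13,r); (18,6,r); (18,15,l); (19,5,l); (19,5,r)


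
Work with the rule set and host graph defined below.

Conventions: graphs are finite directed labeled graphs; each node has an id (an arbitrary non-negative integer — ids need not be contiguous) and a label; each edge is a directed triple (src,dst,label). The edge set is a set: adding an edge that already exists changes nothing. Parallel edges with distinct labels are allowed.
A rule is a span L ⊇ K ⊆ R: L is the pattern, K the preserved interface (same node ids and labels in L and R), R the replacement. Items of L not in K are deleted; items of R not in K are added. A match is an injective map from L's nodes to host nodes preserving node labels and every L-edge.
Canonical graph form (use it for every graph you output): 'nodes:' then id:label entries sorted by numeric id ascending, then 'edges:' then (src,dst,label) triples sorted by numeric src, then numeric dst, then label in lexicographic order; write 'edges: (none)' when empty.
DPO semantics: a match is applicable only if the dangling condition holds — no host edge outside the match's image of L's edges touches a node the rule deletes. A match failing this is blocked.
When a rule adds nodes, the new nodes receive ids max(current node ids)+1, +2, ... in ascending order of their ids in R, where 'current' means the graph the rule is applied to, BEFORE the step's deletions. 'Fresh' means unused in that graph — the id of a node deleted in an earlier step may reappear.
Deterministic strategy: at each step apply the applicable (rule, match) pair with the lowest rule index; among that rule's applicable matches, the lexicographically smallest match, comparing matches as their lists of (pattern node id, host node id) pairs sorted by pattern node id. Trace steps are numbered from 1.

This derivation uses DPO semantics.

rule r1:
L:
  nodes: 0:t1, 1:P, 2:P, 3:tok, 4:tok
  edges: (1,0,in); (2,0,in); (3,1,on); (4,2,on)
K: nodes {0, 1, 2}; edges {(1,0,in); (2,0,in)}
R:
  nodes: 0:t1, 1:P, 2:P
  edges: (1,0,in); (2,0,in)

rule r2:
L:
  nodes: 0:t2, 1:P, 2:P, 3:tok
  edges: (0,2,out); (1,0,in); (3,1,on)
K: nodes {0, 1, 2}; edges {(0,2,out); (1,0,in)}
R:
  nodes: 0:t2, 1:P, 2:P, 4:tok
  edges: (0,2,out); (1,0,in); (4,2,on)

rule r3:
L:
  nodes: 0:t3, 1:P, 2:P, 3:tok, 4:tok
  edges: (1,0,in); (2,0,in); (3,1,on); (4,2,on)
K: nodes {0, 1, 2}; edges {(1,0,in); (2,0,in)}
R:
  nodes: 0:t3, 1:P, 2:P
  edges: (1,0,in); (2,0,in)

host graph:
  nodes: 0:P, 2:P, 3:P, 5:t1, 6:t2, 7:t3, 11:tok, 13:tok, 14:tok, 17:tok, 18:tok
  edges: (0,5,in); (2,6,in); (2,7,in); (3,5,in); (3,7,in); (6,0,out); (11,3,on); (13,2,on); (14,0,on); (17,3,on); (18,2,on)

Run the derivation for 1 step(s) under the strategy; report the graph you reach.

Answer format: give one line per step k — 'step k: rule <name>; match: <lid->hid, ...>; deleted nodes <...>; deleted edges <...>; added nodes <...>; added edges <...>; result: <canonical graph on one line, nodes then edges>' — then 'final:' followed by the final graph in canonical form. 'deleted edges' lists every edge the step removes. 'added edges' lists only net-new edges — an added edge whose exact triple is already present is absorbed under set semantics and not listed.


step 1: rule r1; match: 0->5, 1->0, 2->3, 3->14, 4->11; deleted nodes 11, 14; deleted edges (11,3,on); (14,0,on); added nodes (none); added edges (none); result: nodes: 0:P, 2:P, 3:P, 5:t1, 6:t2, 7:t3, 13:tok, 17:tok, 18:tok edges: (0,5,in); (2,6,in); (2,7,in); (3,5,in); (3,7,in); (6,0,out); (13,2,on); (17,3,on); (18,2,on)
final:
nodes: 0:P, 2:P, 3:P, 5:t1, 6:t2, 7:t3, 13:tok, 17:tok, 18:tok
edges: (0,5,in); (2,6,in); (2,7,in); (3,5,in); (3,7,in); (6,0,out); (13,2,on); (17,3,on); (18,2,on)


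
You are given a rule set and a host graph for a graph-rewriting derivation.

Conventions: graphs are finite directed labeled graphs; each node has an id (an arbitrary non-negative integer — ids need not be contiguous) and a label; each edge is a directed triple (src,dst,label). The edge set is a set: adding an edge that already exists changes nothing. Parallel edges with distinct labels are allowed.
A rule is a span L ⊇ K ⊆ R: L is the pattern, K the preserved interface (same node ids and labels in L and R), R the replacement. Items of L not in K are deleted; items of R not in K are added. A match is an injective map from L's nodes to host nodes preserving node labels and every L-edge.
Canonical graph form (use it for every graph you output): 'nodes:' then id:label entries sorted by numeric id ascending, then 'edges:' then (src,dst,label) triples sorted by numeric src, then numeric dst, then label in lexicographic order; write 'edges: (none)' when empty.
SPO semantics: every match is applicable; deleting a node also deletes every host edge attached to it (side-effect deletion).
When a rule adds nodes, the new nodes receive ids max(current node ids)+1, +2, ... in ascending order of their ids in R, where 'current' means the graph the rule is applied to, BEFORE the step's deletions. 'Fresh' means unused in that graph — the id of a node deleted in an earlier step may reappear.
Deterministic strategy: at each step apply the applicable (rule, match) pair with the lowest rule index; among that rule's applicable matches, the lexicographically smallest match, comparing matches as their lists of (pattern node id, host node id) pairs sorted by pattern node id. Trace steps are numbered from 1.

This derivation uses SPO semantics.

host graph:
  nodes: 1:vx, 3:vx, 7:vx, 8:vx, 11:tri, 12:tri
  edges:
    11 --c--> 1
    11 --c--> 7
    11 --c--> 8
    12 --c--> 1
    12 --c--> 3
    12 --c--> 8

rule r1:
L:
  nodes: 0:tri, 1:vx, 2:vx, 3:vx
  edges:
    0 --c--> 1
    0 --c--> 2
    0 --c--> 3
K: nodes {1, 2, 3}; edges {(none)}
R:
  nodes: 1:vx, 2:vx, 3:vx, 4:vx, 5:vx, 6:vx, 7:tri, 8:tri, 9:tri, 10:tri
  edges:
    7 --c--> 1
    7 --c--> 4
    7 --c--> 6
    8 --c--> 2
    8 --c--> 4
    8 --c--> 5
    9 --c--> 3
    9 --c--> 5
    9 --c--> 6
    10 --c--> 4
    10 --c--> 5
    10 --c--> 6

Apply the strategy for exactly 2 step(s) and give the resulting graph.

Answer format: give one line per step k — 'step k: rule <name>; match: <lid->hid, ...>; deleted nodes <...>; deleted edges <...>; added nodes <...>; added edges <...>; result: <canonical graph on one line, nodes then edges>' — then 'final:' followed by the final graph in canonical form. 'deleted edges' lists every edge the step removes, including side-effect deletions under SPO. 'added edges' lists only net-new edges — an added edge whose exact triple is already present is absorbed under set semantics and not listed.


step 1: rule r1; match: 0->11, 1->1, 2->7, 3->8; deleted nodes 11; deleted edges (11,1,c); (11,7,c); (11,8,c); added nodes 13, 14, 15, 16, 17, 18, 19; added edges (16,1,c); (16,13,c); (16,15,c); (17,7,c); (17,13,c); (17,14,c); (18,8,c); (18,14,c); (18,15,c); (19,13,c); (19,14,c); (19,15,c); result: nodes: 1:vx, 3:vx, 7:vx, 8:vx, 12:tri, 13:vx, 14:vx, 15:vx, 16:tri, 17:tri, 18:tri, 19:tri edges: (12,1,c); (12,3,c); (12,8,c); (16,1,c); (16,13,c); (16,15,c); (17,7,c); (17,13,c); (17,14,c); (18,8,c); (18,14,c); (18,15,c); (19,13,c); (19,14,c); (19,15,c)
step 2: rule r1; match: 0->12, 1->1, 2->3, 3->8; deleted nodes 12; deleted edges (12,1,c); (12,3,c); (12,8,c); added nodes 20, 21, 22, 23, 24, 25, 26; added edges (23,1,c); (23,20,c); (23,22,c); (24,3,c); (24,20,c); (24,21,c); (25,8,c); (25,21,c); (25,22,c); (26,20,c); (26,21,c); (26,22,c); result: nodes: 1:vx, 3:vx, 7:vx, 8:vx, 13:vx, 14:vx, 15:vx, 16:tri, 17:tri, 18:tri, 19:tri, 20:vx, 21:vx, 22:vx, 23:tri, 24:tri, 25:tri, 26:tri edges: (16,1,c); (16,13,c); (16,15,c); (17,7,c); (17,13,c); (17,14,c); (18,8,c); (18,14,c); (18,15,c); (19,13,c); (19,14,c); (19,15,c); (23,1,c); (23,20,c); (23,22,c); (24,3,c); (24,20,c); (24,21,c); (25,8,c); (25,21,c); (25,22,c); (26,20,c); (26,21,c); (26,22,c)
final:
nodes: 1:vx, 3:vx, 7:vx, 8:vx, 13:vx, 14:vx, 15:vx, 16:tri, 17:tri, 18:tri, 19:tri, 20:vx, 21:vx, 22:vx, 23:tri, 24:tri, 25:tri, 26:tri
edges: (16,1,c); (16,13,c); (16,15,c); (17,7,c); (17,13,c); (17,14,c); (18,8,c); (18,14,c); (18,15,c); (19,13,c); (19,14,c); (19,15,c); (23,1,c); (23,20,c); (23,22,c); (24,3,c); (24,20,c); (24,21,c); (25,8,c); (25,21,c); (25,22,c); (26,20,c); (26,21,c); (26,22,c)


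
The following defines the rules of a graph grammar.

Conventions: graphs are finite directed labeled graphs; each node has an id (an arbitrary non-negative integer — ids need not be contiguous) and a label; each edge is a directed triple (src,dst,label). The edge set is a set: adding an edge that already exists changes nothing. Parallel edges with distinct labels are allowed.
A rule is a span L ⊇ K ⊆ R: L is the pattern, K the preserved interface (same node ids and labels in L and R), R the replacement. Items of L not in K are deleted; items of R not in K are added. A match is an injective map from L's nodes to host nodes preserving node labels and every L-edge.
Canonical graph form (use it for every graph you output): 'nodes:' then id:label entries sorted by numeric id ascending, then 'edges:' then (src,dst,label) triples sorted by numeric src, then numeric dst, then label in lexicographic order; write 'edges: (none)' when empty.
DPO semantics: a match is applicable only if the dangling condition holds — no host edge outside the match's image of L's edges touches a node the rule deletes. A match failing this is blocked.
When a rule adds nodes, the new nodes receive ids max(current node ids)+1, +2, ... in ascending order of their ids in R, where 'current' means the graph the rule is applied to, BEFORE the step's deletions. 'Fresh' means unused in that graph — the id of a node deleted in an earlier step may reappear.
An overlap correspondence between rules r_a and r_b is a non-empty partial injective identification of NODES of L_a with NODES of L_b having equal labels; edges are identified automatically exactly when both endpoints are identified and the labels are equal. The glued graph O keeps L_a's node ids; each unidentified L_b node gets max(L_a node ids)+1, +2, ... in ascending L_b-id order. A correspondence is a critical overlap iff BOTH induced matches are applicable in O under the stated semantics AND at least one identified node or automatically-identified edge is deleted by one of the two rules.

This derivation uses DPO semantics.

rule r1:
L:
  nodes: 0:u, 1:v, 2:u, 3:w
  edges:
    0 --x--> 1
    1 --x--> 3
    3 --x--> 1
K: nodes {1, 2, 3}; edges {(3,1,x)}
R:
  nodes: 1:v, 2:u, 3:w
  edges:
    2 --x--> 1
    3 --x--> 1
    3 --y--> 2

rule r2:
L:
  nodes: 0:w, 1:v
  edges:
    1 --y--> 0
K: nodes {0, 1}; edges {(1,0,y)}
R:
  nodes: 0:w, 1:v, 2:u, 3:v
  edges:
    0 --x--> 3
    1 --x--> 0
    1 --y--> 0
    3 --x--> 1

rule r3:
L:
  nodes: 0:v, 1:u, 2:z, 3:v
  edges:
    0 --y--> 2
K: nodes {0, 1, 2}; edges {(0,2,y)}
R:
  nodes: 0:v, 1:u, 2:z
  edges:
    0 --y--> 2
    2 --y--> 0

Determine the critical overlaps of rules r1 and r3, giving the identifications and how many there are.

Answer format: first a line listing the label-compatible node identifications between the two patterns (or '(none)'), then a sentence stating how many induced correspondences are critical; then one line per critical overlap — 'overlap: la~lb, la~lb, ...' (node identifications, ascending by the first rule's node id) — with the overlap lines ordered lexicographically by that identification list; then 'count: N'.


label-compatible node identifications between L(r1) and L(r3): 0~1, 1~0, 1~3, 2~1
2 of the induced correspondences are critical overlaps of r1 and r3.
overlap: 0~1
overlap: 0~1, 1~0
count: 2


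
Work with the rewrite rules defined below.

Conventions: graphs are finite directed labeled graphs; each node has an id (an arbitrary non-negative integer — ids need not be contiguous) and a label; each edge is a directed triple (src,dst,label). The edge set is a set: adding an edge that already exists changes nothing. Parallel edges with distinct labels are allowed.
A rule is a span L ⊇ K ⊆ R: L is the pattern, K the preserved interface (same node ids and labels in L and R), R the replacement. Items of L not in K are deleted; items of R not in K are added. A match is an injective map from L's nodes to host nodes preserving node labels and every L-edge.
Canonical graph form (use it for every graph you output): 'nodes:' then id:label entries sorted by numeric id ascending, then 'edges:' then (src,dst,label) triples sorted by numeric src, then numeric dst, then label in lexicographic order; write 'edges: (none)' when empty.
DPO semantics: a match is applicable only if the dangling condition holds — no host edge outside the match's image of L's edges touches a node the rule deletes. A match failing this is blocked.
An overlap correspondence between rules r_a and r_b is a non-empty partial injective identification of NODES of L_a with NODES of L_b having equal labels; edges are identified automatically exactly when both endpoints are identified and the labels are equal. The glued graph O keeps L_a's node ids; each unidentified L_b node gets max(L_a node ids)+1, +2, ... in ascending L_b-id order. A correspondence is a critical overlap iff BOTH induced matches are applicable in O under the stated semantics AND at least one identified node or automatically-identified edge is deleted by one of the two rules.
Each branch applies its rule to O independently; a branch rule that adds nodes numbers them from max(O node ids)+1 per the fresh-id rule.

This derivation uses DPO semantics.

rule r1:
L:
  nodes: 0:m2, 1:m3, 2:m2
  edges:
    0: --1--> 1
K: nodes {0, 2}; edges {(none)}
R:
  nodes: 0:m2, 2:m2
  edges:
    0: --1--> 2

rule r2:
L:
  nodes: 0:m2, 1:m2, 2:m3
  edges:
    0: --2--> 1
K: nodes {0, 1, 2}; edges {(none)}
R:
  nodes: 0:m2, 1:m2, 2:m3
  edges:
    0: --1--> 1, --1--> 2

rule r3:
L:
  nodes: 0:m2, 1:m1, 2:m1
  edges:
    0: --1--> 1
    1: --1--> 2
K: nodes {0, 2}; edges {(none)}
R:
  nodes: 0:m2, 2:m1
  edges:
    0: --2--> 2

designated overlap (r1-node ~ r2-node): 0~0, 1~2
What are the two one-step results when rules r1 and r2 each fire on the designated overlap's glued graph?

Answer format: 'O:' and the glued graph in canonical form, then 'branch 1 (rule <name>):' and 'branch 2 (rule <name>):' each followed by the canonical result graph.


O:
nodes: 0:m2, 1:m3, 2:m2, 3:m2
edges: (0,1,1); (0,3,2)
branch 1 (rule r1):
nodes: 0:m2, 2:m2, 3:m2
edges: (0,2,1); (0,3,2)
branch 2 (rule r2):
nodes: 0:m2, 1:m3, 2:m2, 3:m2
edges: (0,1,1); (0,3,1)


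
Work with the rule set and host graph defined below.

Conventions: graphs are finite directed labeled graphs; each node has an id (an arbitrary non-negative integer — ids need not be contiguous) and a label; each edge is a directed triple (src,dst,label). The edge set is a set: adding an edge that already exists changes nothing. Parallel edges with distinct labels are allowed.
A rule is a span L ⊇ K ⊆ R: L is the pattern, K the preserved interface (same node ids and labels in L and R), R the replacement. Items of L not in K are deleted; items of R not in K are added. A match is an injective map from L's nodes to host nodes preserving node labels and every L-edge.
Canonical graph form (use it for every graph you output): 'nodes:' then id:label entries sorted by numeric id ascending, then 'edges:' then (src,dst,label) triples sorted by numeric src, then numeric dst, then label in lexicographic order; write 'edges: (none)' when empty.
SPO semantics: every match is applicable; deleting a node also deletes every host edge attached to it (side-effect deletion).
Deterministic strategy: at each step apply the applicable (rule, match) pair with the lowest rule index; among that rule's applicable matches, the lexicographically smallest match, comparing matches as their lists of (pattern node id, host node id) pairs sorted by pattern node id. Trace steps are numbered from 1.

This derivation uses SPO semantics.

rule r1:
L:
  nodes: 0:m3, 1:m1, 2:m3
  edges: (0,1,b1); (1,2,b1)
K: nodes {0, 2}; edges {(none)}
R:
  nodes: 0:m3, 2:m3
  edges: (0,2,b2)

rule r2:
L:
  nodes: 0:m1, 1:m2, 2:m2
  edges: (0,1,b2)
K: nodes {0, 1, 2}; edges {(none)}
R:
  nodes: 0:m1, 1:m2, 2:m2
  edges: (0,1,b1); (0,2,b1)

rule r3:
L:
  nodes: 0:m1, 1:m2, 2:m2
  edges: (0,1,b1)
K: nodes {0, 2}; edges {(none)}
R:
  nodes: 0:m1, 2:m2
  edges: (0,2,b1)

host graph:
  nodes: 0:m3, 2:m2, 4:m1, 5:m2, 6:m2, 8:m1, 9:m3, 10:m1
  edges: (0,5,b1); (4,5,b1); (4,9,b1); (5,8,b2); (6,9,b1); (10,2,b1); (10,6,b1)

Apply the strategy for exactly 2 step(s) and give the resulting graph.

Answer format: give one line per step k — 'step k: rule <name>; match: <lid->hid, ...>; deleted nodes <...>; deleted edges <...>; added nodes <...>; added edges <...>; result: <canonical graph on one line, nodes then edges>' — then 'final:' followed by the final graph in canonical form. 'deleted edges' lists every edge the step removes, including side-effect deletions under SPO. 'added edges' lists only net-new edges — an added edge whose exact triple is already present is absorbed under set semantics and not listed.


step 1: rule r3; match: 0->4, 1->5, 2->2; deleted nodes 5; deleted edges (0,5,b1); (4,5,b1); (5,8,b2); added nodes (none); added edges (4,2,b1); result: nodes: 0:m3, 2:m2, 4:m1, 6:m2, 8:m1, 9:m3, 10:m1 edges: (4,2,b1); (4,9,b1); (6,9,b1); (10,2,b1); (10,6,b1)
step 2: rule r3; match: 0->4, 1->2, 2->6; deleted nodes 2; deleted edges (4,2,b1); (10,2,b1); added nodes (none); added edges (4,6,b1); result: nodes: 0:m3, 4:m1, 6:m2, 8:m1, 9:m3, 10:m1 edges: (4,6,b1); (4,9,b1); (6,9,b1); (10,6,b1)
final:
nodes: 0:m3, 4:m1, 6:m2, 8:m1, 9:m3, 10:m1
edges: (4,6,b1); (4,9,b1); (6,9,b1); (10,6,b1)


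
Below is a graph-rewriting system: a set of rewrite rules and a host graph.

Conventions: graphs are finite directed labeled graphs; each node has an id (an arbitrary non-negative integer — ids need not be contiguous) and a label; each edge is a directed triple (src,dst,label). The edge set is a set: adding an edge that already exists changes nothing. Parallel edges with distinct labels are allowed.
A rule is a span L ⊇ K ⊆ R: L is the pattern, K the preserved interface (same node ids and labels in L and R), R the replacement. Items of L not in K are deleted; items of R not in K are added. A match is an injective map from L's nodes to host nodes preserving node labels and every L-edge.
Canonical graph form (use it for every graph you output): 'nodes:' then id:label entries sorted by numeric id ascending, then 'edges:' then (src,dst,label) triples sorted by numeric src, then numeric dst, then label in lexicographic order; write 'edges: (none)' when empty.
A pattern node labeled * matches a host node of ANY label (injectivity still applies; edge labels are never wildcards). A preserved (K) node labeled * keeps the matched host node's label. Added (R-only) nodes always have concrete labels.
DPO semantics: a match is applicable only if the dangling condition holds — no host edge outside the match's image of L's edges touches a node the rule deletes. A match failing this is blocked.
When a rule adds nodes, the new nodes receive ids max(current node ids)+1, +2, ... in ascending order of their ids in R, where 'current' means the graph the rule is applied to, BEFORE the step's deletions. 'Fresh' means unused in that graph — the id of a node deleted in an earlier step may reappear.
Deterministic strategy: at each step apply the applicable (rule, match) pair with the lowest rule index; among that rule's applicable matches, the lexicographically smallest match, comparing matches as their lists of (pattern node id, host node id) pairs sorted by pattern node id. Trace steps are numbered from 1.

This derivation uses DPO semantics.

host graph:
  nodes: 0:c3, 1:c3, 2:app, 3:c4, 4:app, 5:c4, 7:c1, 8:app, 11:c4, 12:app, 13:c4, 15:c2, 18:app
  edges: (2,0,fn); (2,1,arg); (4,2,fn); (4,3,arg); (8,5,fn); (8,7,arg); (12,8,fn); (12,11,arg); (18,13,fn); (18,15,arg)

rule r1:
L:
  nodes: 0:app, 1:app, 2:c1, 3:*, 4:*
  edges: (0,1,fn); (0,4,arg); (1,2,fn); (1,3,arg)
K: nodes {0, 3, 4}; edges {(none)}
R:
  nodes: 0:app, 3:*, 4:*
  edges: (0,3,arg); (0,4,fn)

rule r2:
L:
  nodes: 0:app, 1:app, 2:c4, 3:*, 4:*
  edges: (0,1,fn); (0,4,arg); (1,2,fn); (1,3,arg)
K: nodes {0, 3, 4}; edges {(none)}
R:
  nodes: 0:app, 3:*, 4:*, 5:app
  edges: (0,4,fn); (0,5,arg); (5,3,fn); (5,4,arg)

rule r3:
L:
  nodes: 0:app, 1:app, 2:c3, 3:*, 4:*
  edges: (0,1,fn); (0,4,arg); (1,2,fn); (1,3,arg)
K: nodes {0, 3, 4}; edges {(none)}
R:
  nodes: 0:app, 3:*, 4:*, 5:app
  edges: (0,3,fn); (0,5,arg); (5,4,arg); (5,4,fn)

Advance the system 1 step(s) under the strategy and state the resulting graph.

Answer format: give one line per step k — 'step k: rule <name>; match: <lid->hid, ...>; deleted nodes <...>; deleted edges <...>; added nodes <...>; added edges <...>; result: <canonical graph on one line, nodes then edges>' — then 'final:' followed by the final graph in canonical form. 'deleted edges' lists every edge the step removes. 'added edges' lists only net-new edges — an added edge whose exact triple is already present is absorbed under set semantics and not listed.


step 1: rule r2; match: 0->12, 1->8, 2->5, 3->7, 4->11; deleted nodes 5, 8; deleted edges (8,5,fn); (8,7,arg); (12,8,fn); (12,11,arg); added nodes 19; added edges (12,11,fn); (12,19,arg); (19,7,fn); (19,11,arg); result: nodes: 0:c3, 1:c3, 2:app, 3:c4, 4:app, 7:c1, 11:c4, 12:app, 13:c4, 15:c2, 18:app, 19:app edges: (2,0,fn); (2,1,arg); (4,2,fn); (4,3,arg); (12,11,fn); (12,19,arg); (18,13,fn); (18,15,arg); (19,7,fn); (19,11,arg)
final:
nodes: 0:c3, 1:c3, 2:app, 3:c4, 4:app, 7:c1, 11:c4, 12:app, 13:c4, 15:c2, 18:app, 19:app
edges: (2,0,fn); (2,1,arg); (4,2,fn); (4,3,arg); (12,11,fn); (12,19,arg); (18,13,fn); (18,15,arg); (19,7,fn); (19,11,arg)
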